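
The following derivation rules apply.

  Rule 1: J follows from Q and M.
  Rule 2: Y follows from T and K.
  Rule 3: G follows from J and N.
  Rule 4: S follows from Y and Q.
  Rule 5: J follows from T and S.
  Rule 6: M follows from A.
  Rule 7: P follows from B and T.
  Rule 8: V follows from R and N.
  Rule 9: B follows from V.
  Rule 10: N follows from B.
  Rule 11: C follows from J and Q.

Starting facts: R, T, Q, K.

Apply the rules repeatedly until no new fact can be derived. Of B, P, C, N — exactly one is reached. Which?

T and K hold, so Y follows (Rule 2).
From Y and Q, Rule 4 gives S.
From T and S, Rule 5 gives J.
J and Q hold, so C follows (Rule 11).
B would need V (Rule 9), but V is never established. P would need B and T (Rule 7), but B is never established. N would need B (Rule 10), but B is never established.

C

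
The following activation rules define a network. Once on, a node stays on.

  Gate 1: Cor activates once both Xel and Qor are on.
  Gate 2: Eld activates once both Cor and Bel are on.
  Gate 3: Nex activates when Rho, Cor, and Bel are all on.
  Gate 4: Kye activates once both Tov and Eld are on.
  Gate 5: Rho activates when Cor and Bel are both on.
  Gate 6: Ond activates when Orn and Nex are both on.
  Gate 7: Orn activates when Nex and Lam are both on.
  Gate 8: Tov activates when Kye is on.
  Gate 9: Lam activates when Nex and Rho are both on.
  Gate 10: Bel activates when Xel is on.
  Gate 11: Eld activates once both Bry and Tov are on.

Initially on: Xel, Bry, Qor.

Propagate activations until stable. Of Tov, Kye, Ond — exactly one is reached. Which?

Ond

Gate 10: Xel on → Bel on.
Gate 1: Xel and Qor on → Cor on.
Gate 5: Cor and Bel on → Rho on.
Gate 3: Rho, Cor, and Bel on → Nex on.
Gate 9: Nex and Rho on → Lam on.
Nex and Lam are on, so Orn activates (Gate 7).
Orn and Nex are on, so Ond activates (Gate 6).
Kye would need Tov and Eld (Gate 4), but Tov never turns on. Tov would need Kye (Gate 8), but Kye never turns on.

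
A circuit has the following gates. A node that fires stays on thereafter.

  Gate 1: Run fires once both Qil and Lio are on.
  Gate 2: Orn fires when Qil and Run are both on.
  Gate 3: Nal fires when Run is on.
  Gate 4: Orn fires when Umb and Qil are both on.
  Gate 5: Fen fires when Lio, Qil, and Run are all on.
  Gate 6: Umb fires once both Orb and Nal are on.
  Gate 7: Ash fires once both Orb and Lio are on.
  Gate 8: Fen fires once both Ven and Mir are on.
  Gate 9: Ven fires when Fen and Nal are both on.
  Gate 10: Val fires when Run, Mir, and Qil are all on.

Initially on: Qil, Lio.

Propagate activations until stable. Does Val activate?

No

Val would need Run, Mir, and Qil (Gate 10), but Mir never turns on.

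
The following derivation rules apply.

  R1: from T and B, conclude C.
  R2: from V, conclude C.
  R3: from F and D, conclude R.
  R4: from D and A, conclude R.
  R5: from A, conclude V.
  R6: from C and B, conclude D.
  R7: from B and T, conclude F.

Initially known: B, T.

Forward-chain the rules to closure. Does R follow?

From T and B, R1 gives C.
From B and T, R7 gives F.
C and B hold, so D follows (R6).
From F and D, R3 gives R.

Yes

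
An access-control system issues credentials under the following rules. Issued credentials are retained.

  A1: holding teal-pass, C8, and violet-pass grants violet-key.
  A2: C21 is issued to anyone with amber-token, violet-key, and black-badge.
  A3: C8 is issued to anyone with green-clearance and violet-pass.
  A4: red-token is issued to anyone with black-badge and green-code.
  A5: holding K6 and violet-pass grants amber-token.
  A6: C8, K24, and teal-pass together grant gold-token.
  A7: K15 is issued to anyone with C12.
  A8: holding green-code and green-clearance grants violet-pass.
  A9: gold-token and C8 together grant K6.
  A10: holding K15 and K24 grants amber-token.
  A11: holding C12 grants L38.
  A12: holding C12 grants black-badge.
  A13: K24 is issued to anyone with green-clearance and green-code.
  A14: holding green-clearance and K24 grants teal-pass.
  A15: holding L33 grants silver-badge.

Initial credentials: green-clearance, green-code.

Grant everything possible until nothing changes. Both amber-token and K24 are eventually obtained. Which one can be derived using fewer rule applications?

K24

K24: Holding green-clearance and green-code grants K24 (A13). [1 rule application]
amber-token: Holding green-clearance and green-code grants K24 (A13). Holding green-code and green-clearance grants violet-pass (A8). Holding green-clearance and violet-pass grants C8 (A3). Holding green-clearance and K24 grants teal-pass (A14). Holding C8, K24, and teal-pass grants gold-token (A6). Holding gold-token and C8 grants K6 (A9). Holding K6 and violet-pass grants amber-token (A5). [7 rule applications]
K24 needs fewer.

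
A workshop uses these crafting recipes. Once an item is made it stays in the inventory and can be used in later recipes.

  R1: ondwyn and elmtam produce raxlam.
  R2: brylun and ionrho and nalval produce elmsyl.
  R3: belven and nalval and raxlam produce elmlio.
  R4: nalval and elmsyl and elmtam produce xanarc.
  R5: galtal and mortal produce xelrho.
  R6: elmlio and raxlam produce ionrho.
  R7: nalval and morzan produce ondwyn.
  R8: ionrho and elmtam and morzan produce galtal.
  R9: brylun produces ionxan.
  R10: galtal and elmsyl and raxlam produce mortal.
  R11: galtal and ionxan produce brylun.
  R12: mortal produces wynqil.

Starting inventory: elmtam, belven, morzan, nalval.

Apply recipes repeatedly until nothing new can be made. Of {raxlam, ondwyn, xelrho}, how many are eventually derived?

Using R7, nalval and morzan make ondwyn.
ondwyn and elmtam → raxlam (R1).
raxlam: reached.
ondwyn: reached.
xelrho would need galtal and mortal (R5), but mortal is never obtained.
Reached: raxlam and ondwyn — 2 of the 3.

2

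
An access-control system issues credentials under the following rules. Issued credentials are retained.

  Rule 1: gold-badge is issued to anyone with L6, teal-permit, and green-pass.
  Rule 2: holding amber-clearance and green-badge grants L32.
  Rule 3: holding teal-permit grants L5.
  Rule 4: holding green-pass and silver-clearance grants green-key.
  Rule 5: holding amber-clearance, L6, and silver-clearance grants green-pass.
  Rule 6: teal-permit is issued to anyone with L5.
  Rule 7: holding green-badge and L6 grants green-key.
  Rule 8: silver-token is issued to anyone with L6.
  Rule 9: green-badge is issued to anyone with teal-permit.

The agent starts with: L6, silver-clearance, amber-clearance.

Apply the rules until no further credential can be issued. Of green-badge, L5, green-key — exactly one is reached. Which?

green-key

Holding amber-clearance, L6, and silver-clearance grants green-pass (Rule 5).
Holding green-pass and silver-clearance grants green-key (Rule 4).
L5 would need teal-permit (Rule 3), but teal-permit is never granted. green-badge would need teal-permit (Rule 9), but teal-permit is never granted.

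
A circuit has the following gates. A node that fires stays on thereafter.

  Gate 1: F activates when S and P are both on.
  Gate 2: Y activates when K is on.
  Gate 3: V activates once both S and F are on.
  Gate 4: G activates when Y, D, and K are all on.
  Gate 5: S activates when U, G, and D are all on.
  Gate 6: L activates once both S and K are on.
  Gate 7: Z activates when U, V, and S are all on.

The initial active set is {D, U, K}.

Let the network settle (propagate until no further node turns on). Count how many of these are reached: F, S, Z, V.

Gate 2: K on → Y on.
Y, D, and K are on, so G activates (Gate 4).
U, G, and D are on, so S activates (Gate 5).
F would need S and P (Gate 1), but P never turns on.
S: reached.
Z would need U, V, and S (Gate 7), but V never turns on.
V would need S and F (Gate 3), but F never turns on.
Reached: S — 1 of the 4.

1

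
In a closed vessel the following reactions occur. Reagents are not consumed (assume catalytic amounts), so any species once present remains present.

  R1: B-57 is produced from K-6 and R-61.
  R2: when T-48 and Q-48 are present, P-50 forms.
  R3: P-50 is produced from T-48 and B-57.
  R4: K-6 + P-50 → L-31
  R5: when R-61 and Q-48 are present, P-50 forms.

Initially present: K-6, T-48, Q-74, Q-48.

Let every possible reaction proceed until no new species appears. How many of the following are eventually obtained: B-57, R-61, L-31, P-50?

2

T-48 and Q-48 present → P-50 forms (R2).
K-6 and P-50 present → L-31 forms (R4).
B-57 would need K-6 and R-61 (R1), but R-61 never forms.
No rule produces R-61, and it is not given.
L-31: reached.
P-50: reached.
Reached: L-31 and P-50 — 2 of the 4.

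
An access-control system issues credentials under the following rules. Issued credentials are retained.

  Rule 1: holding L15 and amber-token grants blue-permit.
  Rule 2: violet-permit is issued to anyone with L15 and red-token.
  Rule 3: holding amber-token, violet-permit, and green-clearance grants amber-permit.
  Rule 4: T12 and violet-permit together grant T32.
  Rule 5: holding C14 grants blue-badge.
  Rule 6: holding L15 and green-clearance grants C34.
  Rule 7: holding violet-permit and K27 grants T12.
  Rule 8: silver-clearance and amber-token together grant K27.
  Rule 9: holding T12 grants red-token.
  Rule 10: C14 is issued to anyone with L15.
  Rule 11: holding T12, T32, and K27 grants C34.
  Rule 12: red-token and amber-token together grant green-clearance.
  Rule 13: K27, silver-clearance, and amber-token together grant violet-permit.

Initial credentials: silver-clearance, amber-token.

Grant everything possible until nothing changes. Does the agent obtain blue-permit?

blue-permit would need L15 and amber-token (Rule 1), but L15 is never granted.

No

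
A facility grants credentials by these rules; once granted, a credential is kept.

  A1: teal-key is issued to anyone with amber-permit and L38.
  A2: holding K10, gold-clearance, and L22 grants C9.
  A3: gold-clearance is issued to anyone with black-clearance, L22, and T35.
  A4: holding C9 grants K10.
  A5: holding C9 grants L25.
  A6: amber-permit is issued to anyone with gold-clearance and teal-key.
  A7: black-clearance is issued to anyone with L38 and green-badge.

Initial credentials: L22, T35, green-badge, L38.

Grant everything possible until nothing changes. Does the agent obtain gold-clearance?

Holding L38 and green-badge grants black-clearance (A7).
Holding black-clearance, L22, and T35 grants gold-clearance (A3).

Yes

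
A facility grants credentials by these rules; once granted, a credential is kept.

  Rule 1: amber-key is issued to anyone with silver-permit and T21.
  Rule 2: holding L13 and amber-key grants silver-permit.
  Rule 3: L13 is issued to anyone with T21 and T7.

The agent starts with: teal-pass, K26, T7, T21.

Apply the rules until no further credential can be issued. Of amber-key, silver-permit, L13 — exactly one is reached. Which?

Holding T21 and T7 grants L13 (Rule 3).
silver-permit would need L13 and amber-key (Rule 2), but amber-key is never granted. amber-key would need silver-permit and T21 (Rule 1), but silver-permit is never granted.

L13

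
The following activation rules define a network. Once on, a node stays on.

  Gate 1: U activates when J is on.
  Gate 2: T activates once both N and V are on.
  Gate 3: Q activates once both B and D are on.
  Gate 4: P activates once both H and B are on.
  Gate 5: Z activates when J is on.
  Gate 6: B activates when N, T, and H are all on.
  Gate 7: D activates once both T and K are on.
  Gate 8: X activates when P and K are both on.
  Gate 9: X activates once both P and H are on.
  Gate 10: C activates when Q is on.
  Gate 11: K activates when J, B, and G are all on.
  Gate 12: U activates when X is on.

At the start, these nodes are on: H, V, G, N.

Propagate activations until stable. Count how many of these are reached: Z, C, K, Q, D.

Z would need J (Gate 5), but J never turns on.
C would need Q (Gate 10), but Q never turns on.
K would need J, B, and G (Gate 11), but J never turns on.
Q would need B and D (Gate 3), but D never turns on.
D would need T and K (Gate 7), but K never turns on.
None of the 5 are reached.

0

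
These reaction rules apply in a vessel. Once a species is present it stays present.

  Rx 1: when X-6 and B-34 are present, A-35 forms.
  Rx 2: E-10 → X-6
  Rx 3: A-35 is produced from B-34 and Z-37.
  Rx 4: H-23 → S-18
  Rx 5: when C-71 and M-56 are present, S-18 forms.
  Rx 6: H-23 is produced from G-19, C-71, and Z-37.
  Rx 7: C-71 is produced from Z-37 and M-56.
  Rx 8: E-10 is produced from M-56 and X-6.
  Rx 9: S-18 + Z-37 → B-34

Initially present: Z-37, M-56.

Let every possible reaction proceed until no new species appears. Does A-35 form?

Z-37 and M-56 present → C-71 forms (Rx 7).
C-71 and M-56 present → S-18 forms (Rx 5).
S-18 and Z-37 present → B-34 forms (Rx 9).
B-34 and Z-37 present → A-35 forms (Rx 3).

Yes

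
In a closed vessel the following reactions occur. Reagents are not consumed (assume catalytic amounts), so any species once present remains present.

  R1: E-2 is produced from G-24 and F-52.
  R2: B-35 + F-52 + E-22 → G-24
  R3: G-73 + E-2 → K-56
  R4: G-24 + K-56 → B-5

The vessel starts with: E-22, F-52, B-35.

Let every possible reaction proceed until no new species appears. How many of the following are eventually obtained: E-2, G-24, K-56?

2

B-35, F-52, and E-22 present → G-24 forms (R2).
G-24 and F-52 present → E-2 forms (R1).
E-2: reached.
G-24: reached.
K-56 would need G-73 and E-2 (R3), but G-73 never forms.
Reached: E-2 and G-24 — 2 of the 3.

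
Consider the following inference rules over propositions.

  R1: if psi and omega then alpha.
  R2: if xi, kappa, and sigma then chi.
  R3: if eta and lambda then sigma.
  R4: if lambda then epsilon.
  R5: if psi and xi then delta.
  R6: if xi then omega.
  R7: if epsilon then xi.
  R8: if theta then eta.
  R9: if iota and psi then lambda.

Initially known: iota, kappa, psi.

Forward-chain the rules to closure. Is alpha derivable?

Yes

iota and psi hold, so lambda follows (R9).
lambda holds, so epsilon follows (R4).
From epsilon, R7 gives xi.
xi holds, so omega follows (R6).
psi and omega hold, so alpha follows (R1).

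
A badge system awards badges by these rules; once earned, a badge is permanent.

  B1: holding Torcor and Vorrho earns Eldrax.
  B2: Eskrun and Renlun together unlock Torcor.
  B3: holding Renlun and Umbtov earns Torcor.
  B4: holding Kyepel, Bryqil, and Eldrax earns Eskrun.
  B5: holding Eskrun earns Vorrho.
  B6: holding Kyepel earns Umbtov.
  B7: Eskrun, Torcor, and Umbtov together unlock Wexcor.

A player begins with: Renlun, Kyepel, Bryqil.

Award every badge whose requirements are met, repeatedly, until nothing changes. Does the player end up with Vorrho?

No

Vorrho would need Eskrun (B5), but Eskrun is never earned.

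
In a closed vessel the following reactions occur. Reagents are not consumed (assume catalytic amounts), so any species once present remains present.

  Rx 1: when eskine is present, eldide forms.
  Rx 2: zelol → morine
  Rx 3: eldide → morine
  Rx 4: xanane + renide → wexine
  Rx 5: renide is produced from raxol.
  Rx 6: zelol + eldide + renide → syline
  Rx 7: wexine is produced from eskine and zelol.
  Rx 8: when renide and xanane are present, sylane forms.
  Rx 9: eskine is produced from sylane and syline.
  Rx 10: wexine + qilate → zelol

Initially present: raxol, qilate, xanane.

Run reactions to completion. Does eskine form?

eskine would need sylane and syline (Rx 9), but syline never forms.

No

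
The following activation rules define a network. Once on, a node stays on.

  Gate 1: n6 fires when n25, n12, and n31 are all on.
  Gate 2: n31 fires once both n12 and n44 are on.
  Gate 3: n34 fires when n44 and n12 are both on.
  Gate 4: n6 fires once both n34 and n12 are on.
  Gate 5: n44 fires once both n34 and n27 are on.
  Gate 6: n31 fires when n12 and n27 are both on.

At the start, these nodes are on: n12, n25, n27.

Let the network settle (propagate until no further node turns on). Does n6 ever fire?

Gate 6: n12 and n27 on → n31 on.
Gate 1: n25, n12, and n31 on → n6 on.

Yes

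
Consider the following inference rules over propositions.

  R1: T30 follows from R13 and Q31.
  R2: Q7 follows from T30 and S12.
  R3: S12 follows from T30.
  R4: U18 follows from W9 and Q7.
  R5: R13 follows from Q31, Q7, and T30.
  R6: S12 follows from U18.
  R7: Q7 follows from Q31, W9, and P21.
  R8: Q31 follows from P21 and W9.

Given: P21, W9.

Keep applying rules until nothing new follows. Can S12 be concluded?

P21 and W9 hold, so Q31 follows (R8).
Q31, W9, and P21 hold, so Q7 follows (R7).
W9 and Q7 hold, so U18 follows (R4).
U18 holds, so S12 follows (R6).

Yes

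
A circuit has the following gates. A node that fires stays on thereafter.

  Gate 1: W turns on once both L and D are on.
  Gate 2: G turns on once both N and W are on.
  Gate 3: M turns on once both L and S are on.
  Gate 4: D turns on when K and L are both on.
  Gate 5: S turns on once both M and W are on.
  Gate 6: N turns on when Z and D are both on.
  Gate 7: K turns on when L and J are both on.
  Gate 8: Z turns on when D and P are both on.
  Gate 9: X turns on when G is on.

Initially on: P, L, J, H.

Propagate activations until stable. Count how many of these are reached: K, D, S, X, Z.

4

L and J are on, so K turns on (Gate 7).
Gate 4: K and L on → D on.
Gate 8: D and P on → Z on.
L and D are on, so W turns on (Gate 1).
Gate 6: Z and D on → N on.
Gate 2: N and W on → G on.
Gate 9: G on → X on.
K: reached.
D: reached.
S would need M and W (Gate 5), but M never turns on.
X: reached.
Z: reached.
Reached: K, D, X, and Z — 4 of the 5.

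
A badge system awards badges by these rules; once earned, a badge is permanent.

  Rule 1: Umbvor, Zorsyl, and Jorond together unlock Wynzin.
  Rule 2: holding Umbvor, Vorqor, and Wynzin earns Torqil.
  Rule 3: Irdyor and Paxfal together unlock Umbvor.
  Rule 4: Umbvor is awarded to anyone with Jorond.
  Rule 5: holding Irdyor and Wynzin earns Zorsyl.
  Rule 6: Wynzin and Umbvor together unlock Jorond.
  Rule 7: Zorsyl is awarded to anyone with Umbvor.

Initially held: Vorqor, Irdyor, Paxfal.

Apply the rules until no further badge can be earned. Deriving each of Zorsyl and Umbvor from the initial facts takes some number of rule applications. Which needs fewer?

Umbvor: With Irdyor and Paxfal, Umbvor is earned (Rule 3). [1 rule application]
Zorsyl: With Irdyor and Paxfal, Umbvor is earned (Rule 3). With Umbvor, Zorsyl is earned (Rule 7). [2 rule applications]
Umbvor needs fewer.

Umbvor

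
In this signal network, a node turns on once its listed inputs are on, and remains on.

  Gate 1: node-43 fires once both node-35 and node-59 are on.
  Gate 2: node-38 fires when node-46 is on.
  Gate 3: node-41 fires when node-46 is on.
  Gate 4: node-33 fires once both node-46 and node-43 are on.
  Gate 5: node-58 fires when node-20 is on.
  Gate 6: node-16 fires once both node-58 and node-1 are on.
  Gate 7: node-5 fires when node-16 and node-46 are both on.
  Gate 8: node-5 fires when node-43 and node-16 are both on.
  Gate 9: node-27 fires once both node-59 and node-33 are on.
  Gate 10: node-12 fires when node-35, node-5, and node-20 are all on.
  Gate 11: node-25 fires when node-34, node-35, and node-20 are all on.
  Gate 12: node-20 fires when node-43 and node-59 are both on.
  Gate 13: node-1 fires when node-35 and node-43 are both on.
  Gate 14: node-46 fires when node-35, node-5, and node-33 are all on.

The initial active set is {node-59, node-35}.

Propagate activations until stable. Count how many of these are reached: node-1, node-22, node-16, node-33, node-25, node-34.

2

Gate 1: node-35 and node-59 on → node-43 on.
node-35 and node-43 are on, so node-1 fires (Gate 13).
node-43 and node-59 are on, so node-20 fires (Gate 12).
node-20 is on, so node-58 fires (Gate 5).
node-58 and node-1 are on, so node-16 fires (Gate 6).
node-1: reached.
No rule produces node-22, and it is not given.
node-16: reached.
node-33 would need node-46 and node-43 (Gate 4), but node-46 never turns on.
node-25 would need node-34, node-35, and node-20 (Gate 11), but node-34 never turns on.
No rule produces node-34, and it is not given.
Reached: node-1 and node-16 — 2 of the 6.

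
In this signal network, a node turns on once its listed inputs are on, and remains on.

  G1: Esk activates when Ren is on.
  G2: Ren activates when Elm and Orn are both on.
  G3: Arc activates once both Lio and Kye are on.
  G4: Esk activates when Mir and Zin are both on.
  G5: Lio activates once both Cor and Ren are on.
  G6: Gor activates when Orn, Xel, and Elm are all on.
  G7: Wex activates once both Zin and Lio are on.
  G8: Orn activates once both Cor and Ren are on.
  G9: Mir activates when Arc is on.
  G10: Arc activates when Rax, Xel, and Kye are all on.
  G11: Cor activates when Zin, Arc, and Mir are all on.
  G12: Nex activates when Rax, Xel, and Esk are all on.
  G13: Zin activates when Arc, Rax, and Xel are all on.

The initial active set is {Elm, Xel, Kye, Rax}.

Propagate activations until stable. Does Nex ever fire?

Yes

G10: Rax, Xel, and Kye on → Arc on.
Arc is on, so Mir activates (G9).
G13: Arc, Rax, and Xel on → Zin on.
G4: Mir and Zin on → Esk on.
Rax, Xel, and Esk are on, so Nex activates (G12).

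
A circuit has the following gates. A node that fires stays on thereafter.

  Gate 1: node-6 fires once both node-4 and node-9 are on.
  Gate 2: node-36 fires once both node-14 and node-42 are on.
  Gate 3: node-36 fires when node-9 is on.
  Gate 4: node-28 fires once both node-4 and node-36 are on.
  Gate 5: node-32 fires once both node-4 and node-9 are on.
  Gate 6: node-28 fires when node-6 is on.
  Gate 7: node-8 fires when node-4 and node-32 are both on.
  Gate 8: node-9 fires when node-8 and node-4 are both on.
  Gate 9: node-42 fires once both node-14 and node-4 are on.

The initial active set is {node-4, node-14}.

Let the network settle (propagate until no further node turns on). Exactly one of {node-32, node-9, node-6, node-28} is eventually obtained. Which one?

node-28

Gate 9: node-14 and node-4 on → node-42 on.
node-14 and node-42 are on, so node-36 fires (Gate 2).
Gate 4: node-4 and node-36 on → node-28 on.
node-6 would need node-4 and node-9 (Gate 1), but node-9 never turns on. node-32 would need node-4 and node-9 (Gate 5), but node-9 never turns on. node-9 would need node-8 and node-4 (Gate 8), but node-8 never turns on.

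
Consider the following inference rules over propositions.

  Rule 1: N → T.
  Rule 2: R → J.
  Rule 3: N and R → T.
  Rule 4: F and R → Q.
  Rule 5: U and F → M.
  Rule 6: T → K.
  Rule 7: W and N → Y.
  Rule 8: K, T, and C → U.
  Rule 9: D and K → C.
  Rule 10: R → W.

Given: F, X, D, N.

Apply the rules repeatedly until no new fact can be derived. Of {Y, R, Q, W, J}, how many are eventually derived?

Y would need W and N (Rule 7), but W is never established.
No rule produces R, and it is not given.
Q would need F and R (Rule 4), but R is never established.
W would need R (Rule 10), but R is never established.
J would need R (Rule 2), but R is never established.
None of the 5 are reached.

0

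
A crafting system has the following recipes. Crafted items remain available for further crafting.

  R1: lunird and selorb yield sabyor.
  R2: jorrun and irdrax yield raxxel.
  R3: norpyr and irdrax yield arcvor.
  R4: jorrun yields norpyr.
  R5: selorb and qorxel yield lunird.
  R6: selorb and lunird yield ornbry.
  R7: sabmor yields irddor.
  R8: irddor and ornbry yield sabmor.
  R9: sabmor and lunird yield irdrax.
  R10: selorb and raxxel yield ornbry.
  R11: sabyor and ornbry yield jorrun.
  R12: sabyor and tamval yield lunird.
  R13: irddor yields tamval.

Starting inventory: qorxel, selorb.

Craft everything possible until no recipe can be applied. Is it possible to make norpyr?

selorb and qorxel → lunird (R5).
Using R6, selorb and lunird make ornbry.
lunird and selorb → sabyor (R1).
Using R11, sabyor and ornbry make jorrun.
Using R4, jorrun makes norpyr.

Yes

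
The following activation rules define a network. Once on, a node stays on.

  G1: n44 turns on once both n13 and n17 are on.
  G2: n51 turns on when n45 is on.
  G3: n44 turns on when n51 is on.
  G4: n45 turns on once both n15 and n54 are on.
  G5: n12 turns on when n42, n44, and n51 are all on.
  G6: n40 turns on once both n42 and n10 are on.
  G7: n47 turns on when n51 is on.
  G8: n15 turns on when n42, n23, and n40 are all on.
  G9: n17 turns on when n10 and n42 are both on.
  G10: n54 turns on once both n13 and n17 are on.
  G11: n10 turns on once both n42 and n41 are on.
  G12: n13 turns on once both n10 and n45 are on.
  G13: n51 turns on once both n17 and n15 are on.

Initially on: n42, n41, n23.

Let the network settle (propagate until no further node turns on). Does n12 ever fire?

G11: n42 and n41 on → n10 on.
G6: n42 and n10 on → n40 on.
G9: n10 and n42 on → n17 on.
G8: n42, n23, and n40 on → n15 on.
n17 and n15 are on, so n51 turns on (G13).
n51 is on, so n44 turns on (G3).
G5: n42, n44, and n51 on → n12 on.

Yes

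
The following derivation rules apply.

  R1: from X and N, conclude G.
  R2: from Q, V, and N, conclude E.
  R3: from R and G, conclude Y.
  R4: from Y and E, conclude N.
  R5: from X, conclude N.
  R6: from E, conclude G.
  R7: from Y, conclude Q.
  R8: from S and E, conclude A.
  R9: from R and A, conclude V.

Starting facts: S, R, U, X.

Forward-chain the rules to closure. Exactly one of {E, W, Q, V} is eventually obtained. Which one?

From X, R5 gives N.
X and N hold, so G follows (R1).
R and G hold, so Y follows (R3).
Y holds, so Q follows (R7).
E would need Q, V, and N (R2), but V is never established. V would need R and A (R9), but A is never established. No rule produces W, and it is not given.

Q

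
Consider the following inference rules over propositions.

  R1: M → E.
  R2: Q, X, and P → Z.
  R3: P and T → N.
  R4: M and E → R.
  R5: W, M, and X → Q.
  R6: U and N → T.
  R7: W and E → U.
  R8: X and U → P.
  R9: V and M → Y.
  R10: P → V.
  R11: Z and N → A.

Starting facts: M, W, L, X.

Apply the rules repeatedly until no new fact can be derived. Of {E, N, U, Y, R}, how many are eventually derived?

4

M holds, so E follows (R1).
From M and E, R4 gives R.
From W and E, R7 gives U.
X and U hold, so P follows (R8).
P holds, so V follows (R10).
V and M hold, so Y follows (R9).
E: reached.
N would need P and T (R3), but T is never established.
U: reached.
Y: reached.
R: reached.
Reached: E, U, Y, and R — 4 of the 5.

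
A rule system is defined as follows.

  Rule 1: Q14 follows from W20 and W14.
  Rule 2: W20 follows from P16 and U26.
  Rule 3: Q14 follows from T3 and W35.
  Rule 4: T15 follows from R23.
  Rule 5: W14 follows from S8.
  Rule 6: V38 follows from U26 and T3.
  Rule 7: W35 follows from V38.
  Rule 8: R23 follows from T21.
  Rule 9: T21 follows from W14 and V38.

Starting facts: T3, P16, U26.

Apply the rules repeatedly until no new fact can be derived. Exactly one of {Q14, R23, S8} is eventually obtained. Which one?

Q14

U26 and T3 hold, so V38 follows (Rule 6).
From V38, Rule 7 gives W35.
T3 and W35 hold, so Q14 follows (Rule 3).
R23 would need T21 (Rule 8), but T21 is never established. No rule produces S8, and it is not given.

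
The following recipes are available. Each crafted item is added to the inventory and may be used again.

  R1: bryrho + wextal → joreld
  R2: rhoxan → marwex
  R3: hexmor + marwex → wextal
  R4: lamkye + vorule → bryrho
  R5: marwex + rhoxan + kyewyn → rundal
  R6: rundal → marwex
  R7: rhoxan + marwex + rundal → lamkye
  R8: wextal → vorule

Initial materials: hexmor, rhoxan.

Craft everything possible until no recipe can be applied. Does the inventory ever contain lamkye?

lamkye would need rhoxan, marwex, and rundal (R7), but rundal is never obtained.

No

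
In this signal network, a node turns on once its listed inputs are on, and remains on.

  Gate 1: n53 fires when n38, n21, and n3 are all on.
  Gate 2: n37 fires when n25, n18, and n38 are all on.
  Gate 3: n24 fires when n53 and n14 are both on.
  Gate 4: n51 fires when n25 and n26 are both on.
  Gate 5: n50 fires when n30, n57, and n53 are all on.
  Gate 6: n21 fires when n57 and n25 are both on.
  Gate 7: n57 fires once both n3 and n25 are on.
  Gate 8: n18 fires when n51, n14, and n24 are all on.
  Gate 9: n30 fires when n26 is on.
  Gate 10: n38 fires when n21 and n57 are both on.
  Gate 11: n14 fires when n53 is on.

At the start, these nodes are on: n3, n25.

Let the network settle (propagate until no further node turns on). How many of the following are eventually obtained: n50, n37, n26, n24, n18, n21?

Gate 7: n3 and n25 on → n57 on.
n57 and n25 are on, so n21 fires (Gate 6).
n21 and n57 are on, so n38 fires (Gate 10).
Gate 1: n38, n21, and n3 on → n53 on.
n53 is on, so n14 fires (Gate 11).
n53 and n14 are on, so n24 fires (Gate 3).
n50 would need n30, n57, and n53 (Gate 5), but n30 never turns on.
n37 would need n25, n18, and n38 (Gate 2), but n18 never turns on.
No rule produces n26, and it is not given.
n24: reached.
n18 would need n51, n14, and n24 (Gate 8), but n51 never turns on.
n21: reached.
Reached: n24 and n21 — 2 of the 6.

2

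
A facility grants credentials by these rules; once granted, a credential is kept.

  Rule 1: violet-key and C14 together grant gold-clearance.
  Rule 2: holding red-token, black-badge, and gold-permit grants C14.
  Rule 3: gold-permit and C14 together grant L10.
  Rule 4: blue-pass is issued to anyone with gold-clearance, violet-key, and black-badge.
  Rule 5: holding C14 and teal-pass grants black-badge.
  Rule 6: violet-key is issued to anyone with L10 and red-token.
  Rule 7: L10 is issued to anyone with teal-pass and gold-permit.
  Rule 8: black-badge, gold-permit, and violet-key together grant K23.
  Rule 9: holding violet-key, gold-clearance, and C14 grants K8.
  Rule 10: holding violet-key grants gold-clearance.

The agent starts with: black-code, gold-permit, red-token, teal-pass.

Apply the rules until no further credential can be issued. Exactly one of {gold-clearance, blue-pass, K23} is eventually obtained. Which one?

Holding teal-pass and gold-permit grants L10 (Rule 7).
Holding L10 and red-token grants violet-key (Rule 6).
Holding violet-key grants gold-clearance (Rule 10).
blue-pass would need gold-clearance, violet-key, and black-badge (Rule 4), but black-badge is never granted. K23 would need black-badge, gold-permit, and violet-key (Rule 8), but black-badge is never granted.

gold-clearance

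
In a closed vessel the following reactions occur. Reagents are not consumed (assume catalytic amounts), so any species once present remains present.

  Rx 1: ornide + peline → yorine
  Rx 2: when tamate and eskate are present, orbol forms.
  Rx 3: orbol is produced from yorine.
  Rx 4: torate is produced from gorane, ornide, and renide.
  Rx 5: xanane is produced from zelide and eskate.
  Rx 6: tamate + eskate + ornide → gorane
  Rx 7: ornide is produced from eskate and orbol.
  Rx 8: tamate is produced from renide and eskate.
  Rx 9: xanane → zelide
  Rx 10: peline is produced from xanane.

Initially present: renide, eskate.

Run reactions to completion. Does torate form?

renide and eskate present → tamate forms (Rx 8).
tamate and eskate present → orbol forms (Rx 2).
eskate and orbol present → ornide forms (Rx 7).
tamate, eskate, and ornide present → gorane forms (Rx 6).
gorane, ornide, and renide present → torate forms (Rx 4).

Yes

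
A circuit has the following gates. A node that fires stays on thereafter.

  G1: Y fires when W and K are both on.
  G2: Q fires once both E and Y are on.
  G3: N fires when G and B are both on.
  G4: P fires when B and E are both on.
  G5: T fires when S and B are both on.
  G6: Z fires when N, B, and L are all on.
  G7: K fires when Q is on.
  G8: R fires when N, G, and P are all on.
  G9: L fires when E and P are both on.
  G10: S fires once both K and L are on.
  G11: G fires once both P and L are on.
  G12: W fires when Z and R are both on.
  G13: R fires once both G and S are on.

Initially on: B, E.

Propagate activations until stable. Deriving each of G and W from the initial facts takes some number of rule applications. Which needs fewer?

G

G: G4: B and E on → P on. G9: E and P on → L on. G11: P and L on → G on. [3 rule applications]
W: B and E are on, so P fires (G4). E and P are on, so L fires (G9). G11: P and L on → G on. G and B are on, so N fires (G3). N, G, and P are on, so R fires (G8). G6: N, B, and L on → Z on. G12: Z and R on → W on. [7 rule applications]
G needs fewer.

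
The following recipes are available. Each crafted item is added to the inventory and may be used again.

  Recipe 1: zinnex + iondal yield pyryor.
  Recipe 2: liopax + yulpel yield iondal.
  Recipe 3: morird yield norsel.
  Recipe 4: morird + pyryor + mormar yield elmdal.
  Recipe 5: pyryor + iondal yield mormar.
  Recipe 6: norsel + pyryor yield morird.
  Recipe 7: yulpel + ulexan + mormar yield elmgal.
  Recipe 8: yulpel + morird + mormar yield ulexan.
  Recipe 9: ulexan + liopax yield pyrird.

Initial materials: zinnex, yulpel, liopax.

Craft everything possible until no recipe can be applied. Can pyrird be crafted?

pyrird would need ulexan and liopax (Recipe 9), but ulexan is never obtained.

No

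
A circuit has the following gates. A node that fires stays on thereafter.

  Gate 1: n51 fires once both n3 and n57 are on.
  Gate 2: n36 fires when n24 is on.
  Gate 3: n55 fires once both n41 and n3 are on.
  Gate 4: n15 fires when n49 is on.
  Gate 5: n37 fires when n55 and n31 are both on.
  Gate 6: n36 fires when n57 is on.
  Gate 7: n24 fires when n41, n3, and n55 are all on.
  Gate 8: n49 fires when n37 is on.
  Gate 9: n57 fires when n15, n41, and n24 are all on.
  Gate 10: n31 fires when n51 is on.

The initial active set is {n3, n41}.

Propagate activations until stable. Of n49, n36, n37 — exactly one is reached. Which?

n36

Gate 3: n41 and n3 on → n55 on.
Gate 7: n41, n3, and n55 on → n24 on.
Gate 2: n24 on → n36 on.
n37 would need n55 and n31 (Gate 5), but n31 never turns on. n49 would need n37 (Gate 8), but n37 never turns on.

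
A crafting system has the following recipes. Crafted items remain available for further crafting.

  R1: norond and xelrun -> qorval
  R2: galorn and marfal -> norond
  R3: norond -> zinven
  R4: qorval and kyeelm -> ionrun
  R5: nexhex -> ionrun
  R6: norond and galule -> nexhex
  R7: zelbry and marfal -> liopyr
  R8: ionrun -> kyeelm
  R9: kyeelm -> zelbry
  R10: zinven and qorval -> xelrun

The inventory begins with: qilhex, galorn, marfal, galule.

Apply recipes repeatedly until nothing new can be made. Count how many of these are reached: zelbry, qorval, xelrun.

1

galorn and marfal -> norond (R2).
norond and galule -> nexhex (R6).
nexhex -> ionrun (R5).
ionrun -> kyeelm (R8).
kyeelm -> zelbry (R9).
zelbry: reached.
qorval would need norond and xelrun (R1), but xelrun is never obtained.
xelrun would need zinven and qorval (R10), but qorval is never obtained.
Reached: zelbry — 1 of the 3.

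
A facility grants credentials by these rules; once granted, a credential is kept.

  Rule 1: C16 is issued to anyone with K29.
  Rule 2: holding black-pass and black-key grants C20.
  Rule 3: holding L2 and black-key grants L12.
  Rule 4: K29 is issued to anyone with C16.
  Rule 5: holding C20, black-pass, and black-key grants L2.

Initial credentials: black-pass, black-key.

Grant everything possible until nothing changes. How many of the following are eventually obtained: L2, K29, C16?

Holding black-pass and black-key grants C20 (Rule 2).
Holding C20, black-pass, and black-key grants L2 (Rule 5).
L2: reached.
K29 would need C16 (Rule 4), but C16 is never granted.
C16 would need K29 (Rule 1), but K29 is never granted.
Reached: L2 — 1 of the 3.

1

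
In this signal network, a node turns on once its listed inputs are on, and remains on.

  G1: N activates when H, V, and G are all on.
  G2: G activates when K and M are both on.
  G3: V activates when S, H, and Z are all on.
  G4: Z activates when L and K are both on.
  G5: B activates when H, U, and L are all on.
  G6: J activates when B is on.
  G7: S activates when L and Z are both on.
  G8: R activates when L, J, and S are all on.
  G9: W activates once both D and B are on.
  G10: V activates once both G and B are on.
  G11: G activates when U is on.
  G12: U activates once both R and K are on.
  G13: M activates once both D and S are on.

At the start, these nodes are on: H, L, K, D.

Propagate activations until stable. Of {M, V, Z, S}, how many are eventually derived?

4

G4: L and K on → Z on.
G7: L and Z on → S on.
G13: D and S on → M on.
S, H, and Z are on, so V activates (G3).
M: reached.
V: reached.
Z: reached.
S: reached.
All 4 are reached.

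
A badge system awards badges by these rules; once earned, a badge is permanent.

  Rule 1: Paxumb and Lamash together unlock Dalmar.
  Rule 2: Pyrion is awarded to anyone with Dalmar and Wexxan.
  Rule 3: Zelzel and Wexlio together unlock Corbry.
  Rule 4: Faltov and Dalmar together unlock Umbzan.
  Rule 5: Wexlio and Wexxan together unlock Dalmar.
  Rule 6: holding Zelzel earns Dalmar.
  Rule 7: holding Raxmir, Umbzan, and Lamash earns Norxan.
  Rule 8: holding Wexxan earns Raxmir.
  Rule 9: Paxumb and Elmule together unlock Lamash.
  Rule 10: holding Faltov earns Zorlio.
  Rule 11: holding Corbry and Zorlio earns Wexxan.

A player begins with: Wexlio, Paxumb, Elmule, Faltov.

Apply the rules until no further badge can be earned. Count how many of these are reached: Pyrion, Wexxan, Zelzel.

0

Pyrion would need Dalmar and Wexxan (Rule 2), but Wexxan is never earned.
Wexxan would need Corbry and Zorlio (Rule 11), but Corbry is never earned.
No rule produces Zelzel, and it is not given.
None of the 3 are reached.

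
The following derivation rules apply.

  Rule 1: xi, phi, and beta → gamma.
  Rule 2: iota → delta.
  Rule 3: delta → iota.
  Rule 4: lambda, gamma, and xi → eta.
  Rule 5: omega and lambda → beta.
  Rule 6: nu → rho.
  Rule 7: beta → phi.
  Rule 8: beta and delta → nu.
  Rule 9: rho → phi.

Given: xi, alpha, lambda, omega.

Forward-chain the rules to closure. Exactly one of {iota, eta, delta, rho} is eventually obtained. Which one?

From omega and lambda, Rule 5 gives beta.
beta holds, so phi follows (Rule 7).
From xi, phi, and beta, Rule 1 gives gamma.
lambda, gamma, and xi hold, so eta follows (Rule 4).
rho would need nu (Rule 6), but nu is never established. iota would need delta (Rule 3), but delta is never established. delta would need iota (Rule 2), but iota is never established.

eta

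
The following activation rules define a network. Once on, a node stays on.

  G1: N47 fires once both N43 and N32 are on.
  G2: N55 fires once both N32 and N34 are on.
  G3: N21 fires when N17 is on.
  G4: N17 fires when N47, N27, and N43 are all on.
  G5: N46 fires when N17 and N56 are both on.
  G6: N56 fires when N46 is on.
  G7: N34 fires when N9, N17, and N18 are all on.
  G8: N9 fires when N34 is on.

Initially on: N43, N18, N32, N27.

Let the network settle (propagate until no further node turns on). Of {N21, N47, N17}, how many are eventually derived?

3

G1: N43 and N32 on → N47 on.
G4: N47, N27, and N43 on → N17 on.
N17 is on, so N21 fires (G3).
N21: reached.
N47: reached.
N17: reached.
All 3 are reached.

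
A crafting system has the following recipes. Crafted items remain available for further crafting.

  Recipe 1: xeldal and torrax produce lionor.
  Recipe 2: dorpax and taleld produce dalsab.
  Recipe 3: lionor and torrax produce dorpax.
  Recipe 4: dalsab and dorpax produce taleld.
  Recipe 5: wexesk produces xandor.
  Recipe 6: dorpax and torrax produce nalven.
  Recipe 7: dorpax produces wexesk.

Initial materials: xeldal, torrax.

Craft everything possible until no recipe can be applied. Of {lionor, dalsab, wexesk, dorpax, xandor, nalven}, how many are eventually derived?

xeldal and torrax → lionor (Recipe 1).
Using Recipe 3, lionor and torrax make dorpax.
dorpax → wexesk (Recipe 7).
Using Recipe 6, dorpax and torrax make nalven.
Using Recipe 5, wexesk makes xandor.
lionor: reached.
dalsab would need dorpax and taleld (Recipe 2), but taleld is never obtained.
wexesk: reached.
dorpax: reached.
xandor: reached.
nalven: reached.
Reached: lionor, wexesk, dorpax, xandor, and nalven — 5 of the 6.

5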